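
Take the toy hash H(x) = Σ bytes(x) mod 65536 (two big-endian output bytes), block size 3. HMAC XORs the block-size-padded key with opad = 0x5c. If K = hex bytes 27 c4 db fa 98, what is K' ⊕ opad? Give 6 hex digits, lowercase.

Key hex bytes 27 c4 db fa 98 is 5 bytes > B = 3, so hash it first: H(key) = 03 58, then zero-pad to 3 bytes: K' = 03 58 00.
XOR each byte with 0x5c: 03⊕5c=5f, 58⊕5c=04, 00⊕5c=5c.

5f045c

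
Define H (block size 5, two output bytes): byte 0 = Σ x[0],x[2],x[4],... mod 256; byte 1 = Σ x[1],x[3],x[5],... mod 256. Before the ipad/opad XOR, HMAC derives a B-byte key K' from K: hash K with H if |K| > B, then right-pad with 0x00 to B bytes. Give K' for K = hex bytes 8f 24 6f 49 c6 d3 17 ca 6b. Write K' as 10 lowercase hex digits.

|K| = 9 > B = 5, so first hash the key.
H(K): even-index sum = 582 mod 256 = 70; odd-index sum = 522 mod 256 = 10 → 46 0a.
Zero-pad H(K) = 46 0a to 5 bytes: K' = 46 0a 00 00 00.

460a000000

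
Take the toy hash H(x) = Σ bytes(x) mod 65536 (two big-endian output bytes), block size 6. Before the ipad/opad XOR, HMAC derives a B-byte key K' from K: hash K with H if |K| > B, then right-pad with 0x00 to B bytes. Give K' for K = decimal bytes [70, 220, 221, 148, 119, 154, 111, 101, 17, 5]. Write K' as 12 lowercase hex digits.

048e00000000

|K| = 10 > B = 6, so first hash the key.
H(K): sum = 70+220+221+148+119+154+111+101+17+5 = 1166 → 04 8e.
Zero-pad H(K) = 04 8e to 6 bytes: K' = 04 8e 00 00 00 00.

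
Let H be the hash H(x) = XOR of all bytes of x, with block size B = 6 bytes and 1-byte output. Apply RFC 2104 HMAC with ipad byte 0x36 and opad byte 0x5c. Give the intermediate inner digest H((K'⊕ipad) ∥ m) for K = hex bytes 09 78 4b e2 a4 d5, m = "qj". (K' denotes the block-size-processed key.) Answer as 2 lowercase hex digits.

b2

Key hex bytes 09 78 4b e2 a4 d5 is exactly B = 6 bytes: K' = 09 78 4b e2 a4 d5.
K' ⊕ ipad = 3f 4e 7d d4 92 e3.
Inner input = 3f 4e 7d d4 92 e3 ∥ 71 6a.
Inner hash: XOR 3f⊕4e⊕7d⊕d4⊕92⊕e3⊕71⊕6a = b2.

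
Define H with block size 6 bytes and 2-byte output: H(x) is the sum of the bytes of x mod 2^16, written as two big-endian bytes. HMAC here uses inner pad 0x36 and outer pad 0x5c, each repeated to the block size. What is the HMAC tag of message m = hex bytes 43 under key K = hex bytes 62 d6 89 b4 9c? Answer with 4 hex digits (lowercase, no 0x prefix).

Key hex bytes 62 d6 89 b4 9c is 5 bytes ≤ B = 6; zero-pad to 6 bytes: K' = 62 d6 89 b4 9c 00.
K' ⊕ ipad = 54 e0 bf 82 aa 36.  K' ⊕ opad = 3e 8a d5 e8 c0 5c.
Inner input = (K'⊕ipad) ∥ m = 54 e0 bf 82 aa 36 ∥ 43.
Inner hash: sum = 84+224+191+130+170+54+67 = 920 → 03 98.
Outer input = (K'⊕opad) ∥ inner = 3e 8a d5 e8 c0 5c ∥ 03 98.
Outer hash (tag): sum = 62+138+213+232+192+92+3+152 = 1084 → 04 3c.

043c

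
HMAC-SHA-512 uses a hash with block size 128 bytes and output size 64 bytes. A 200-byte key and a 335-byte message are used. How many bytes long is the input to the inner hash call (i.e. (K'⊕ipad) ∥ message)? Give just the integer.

Key is 200 > 128 bytes, so it is hashed to 64 bytes then zero-padded to 128: |K'| = 128.
Inner input = (K'⊕ipad) ∥ m → 128 + 335 = 463 bytes.

463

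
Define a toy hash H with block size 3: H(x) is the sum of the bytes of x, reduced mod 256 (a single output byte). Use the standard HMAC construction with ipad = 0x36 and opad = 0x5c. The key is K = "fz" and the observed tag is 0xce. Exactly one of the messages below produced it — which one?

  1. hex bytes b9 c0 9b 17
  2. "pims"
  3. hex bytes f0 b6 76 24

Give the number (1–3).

Key "fz" = 66 7a is 2 bytes ≤ B = 3; zero-pad to 3 bytes: K' = 66 7a 00.
K' ⊕ ipad = 50 4c 36; K' ⊕ opad = 3a 26 5c.
m1: inner = H(50 4c 36 b9 c0 9b 17) = fd; tag = H(3a 26 5c fd) = b9
m2: inner = H(50 4c 36 70 69 6d 73) = 8b; tag = H(3a 26 5c 8b) = 47
m3: inner = H(50 4c 36 f0 b6 76 24) = 12; tag = H(3a 26 5c 12) = ce ← matches

3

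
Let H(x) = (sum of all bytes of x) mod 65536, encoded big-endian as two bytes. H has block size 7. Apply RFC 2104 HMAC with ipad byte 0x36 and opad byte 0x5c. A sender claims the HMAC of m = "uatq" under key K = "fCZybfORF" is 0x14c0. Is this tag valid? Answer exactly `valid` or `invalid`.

Key "fCZybfORF" = 66 43 5a 79 62 66 4f 52 46 is 9 bytes > B = 7, so hash it first: H(key) = 03 2b, then zero-pad to 7 bytes: K' = 03 2b 00 00 00 00 00.
K' ⊕ ipad = 35 1d 36 36 36 36 36; K' ⊕ opad = 5f 77 5c 5c 5c 5c 5c.
Inner hash: sum = 53+29+54+54+54+54+54+117+97+116+113 = 795 → 03 1b.
Outer hash (recomputed tag): sum = 95+119+92+92+92+92+92+3+27 = 704 → 02 c0.
Recomputed tag = 02c0; claimed = 14c0 → mismatch.

invalid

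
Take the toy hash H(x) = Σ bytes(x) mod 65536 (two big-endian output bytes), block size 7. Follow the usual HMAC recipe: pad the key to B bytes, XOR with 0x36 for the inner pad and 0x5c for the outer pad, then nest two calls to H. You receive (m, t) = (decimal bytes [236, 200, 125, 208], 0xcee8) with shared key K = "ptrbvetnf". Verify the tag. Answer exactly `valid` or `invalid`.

Key "ptrbvetnf" = 70 74 72 62 76 65 74 6e 66 is 9 bytes > B = 7, so hash it first: H(key) = 03 db, then zero-pad to 7 bytes: K' = 03 db 00 00 00 00 00.
K' ⊕ ipad = 35 ed 36 36 36 36 36; K' ⊕ opad = 5f 87 5c 5c 5c 5c 5c.
Inner hash: sum = 53+237+54+54+54+54+54+236+200+125+208 = 1329 → 05 31.
Outer hash (recomputed tag): sum = 95+135+92+92+92+92+92+5+49 = 744 → 02 e8.
Recomputed tag = 02e8; claimed = cee8 → mismatch.

invalid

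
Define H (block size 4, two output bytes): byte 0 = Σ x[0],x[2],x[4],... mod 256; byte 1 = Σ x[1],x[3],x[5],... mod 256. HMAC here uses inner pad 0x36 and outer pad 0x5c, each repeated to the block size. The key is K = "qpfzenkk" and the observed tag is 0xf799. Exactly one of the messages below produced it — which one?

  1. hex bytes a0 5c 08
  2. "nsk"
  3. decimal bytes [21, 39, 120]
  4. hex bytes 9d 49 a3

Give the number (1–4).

Key "qpfzenkk" = 71 70 66 7a 65 6e 6b 6b is 8 bytes > B = 4, so hash it first: H(key) = a7 c3, then zero-pad to 4 bytes: K' = a7 c3 00 00.
K' ⊕ ipad = 91 f5 36 36; K' ⊕ opad = fb 9f 5c 5c.
m1: inner = H(91 f5 36 36 a0 5c 08) = 6f 87; tag = H(fb 9f 5c 5c 6f 87) = c682
m2: inner = H(91 f5 36 36 6e 73 6b) = a0 9e; tag = H(fb 9f 5c 5c a0 9e) = f799 ← matches
m3: inner = H(91 f5 36 36 15 27 78) = 54 52; tag = H(fb 9f 5c 5c 54 52) = ab4d
m4: inner = H(91 f5 36 36 9d 49 a3) = 07 74; tag = H(fb 9f 5c 5c 07 74) = 5e6f

2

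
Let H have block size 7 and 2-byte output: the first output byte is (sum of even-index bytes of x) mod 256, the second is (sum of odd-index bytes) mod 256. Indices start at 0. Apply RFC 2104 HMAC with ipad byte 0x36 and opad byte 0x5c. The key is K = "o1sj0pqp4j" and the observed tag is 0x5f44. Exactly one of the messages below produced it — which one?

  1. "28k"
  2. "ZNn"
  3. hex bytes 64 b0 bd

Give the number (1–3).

Key "o1sj0pqp4j" = 6f 31 73 6a 30 70 71 70 34 6a is 10 bytes > B = 7, so hash it first: H(key) = b7 e5, then zero-pad to 7 bytes: K' = b7 e5 00 00 00 00 00.
K' ⊕ ipad = 81 d3 36 36 36 36 36; K' ⊕ opad = eb b9 5c 5c 5c 5c 5c.
m1: inner = H(81 d3 36 36 36 36 36 32 38 6b) = 5b dc; tag = H(eb b9 5c 5c 5c 5c 5c 5b dc) = dbcc
m2: inner = H(81 d3 36 36 36 36 36 5a 4e 6e) = 71 07; tag = H(eb b9 5c 5c 5c 5c 5c 71 07) = 06e2
m3: inner = H(81 d3 36 36 36 36 36 64 b0 bd) = d3 60; tag = H(eb b9 5c 5c 5c 5c 5c d3 60) = 5f44 ← matches

3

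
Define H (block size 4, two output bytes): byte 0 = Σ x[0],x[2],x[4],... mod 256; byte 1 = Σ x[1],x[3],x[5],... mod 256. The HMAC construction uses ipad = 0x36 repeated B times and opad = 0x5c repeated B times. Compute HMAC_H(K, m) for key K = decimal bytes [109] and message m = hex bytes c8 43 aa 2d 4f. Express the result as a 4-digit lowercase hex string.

df94

Key decimal bytes [109] = 6d is 1 byte ≤ B = 4; zero-pad to 4 bytes: K' = 6d 00 00 00.
K' ⊕ ipad = 5b 36 36 36.  K' ⊕ opad = 31 5c 5c 5c.
Inner input = (K'⊕ipad) ∥ m = 5b 36 36 36 ∥ c8 43 aa 2d 4f.
Inner hash: even-index sum = 594 mod 256 = 82; odd-index sum = 220 mod 256 = 220 → 52 dc.
Outer input = (K'⊕opad) ∥ inner = 31 5c 5c 5c ∥ 52 dc.
Outer hash (tag): even-index sum = 223 mod 256 = 223; odd-index sum = 404 mod 256 = 148 → df 94.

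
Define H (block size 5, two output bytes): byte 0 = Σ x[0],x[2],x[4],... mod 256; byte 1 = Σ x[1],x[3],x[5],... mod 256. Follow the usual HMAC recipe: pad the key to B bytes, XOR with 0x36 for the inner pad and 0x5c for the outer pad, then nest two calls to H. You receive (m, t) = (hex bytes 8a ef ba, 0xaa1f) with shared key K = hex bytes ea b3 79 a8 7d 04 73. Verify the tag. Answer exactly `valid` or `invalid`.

valid

Key hex bytes ea b3 79 a8 7d 04 73 is 7 bytes > B = 5, so hash it first: H(key) = 53 5f, then zero-pad to 5 bytes: K' = 53 5f 00 00 00.
K' ⊕ ipad = 65 69 36 36 36; K' ⊕ opad = 0f 03 5c 5c 5c.
Inner hash: even-index sum = 448 mod 256 = 192; odd-index sum = 483 mod 256 = 227 → c0 e3.
Outer hash (recomputed tag): even-index sum = 426 mod 256 = 170; odd-index sum = 287 mod 256 = 31 → aa 1f.
Recomputed tag = aa1f; claimed = aa1f → match.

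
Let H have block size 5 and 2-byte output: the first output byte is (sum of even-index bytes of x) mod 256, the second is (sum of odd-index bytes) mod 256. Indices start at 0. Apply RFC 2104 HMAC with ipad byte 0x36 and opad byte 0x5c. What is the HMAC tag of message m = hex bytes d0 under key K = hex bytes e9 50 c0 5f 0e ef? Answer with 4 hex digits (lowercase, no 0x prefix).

Key hex bytes e9 50 c0 5f 0e ef is 6 bytes > B = 5, so hash it first: H(key) = b7 9e, then zero-pad to 5 bytes: K' = b7 9e 00 00 00.
K' ⊕ ipad = 81 a8 36 36 36.  K' ⊕ opad = eb c2 5c 5c 5c.
Inner input = (K'⊕ipad) ∥ m = 81 a8 36 36 36 ∥ d0.
Inner hash: even-index sum = 237 mod 256 = 237; odd-index sum = 430 mod 256 = 174 → ed ae.
Outer input = (K'⊕opad) ∥ inner = eb c2 5c 5c 5c ∥ ed ae.
Outer hash (tag): even-index sum = 593 mod 256 = 81; odd-index sum = 523 mod 256 = 11 → 51 0b.

510b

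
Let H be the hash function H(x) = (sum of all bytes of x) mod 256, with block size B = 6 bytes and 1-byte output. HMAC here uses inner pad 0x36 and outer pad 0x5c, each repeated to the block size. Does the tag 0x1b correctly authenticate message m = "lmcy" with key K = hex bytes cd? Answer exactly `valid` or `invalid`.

Key hex bytes cd is 1 byte ≤ B = 6; zero-pad to 6 bytes: K' = cd 00 00 00 00 00.
K' ⊕ ipad = fb 36 36 36 36 36; K' ⊕ opad = 91 5c 5c 5c 5c 5c.
Inner hash: sum = 251+54+54+54+54+54+108+109+99+121 = 958; mod 256 = 190 → be.
Outer hash (recomputed tag): sum = 145+92+92+92+92+92+190 = 795; mod 256 = 27 → 1b.
Recomputed tag = 1b; claimed = 1b → match.

valid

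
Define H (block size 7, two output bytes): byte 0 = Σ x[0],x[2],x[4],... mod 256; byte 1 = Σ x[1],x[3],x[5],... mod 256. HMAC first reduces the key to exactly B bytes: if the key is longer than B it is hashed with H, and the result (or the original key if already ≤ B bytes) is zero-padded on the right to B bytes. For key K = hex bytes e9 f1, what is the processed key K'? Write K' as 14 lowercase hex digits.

Key hex bytes e9 f1 is 2 bytes ≤ B = 7; zero-pad to 7 bytes: K' = e9 f1 00 00 00 00 00.

e9f10000000000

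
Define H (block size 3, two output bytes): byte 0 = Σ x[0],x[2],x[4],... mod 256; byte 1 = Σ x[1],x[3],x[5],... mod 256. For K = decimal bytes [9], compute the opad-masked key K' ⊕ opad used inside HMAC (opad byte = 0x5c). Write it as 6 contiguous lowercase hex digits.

Key decimal bytes [9] = 09 is 1 byte ≤ B = 3; zero-pad to 3 bytes: K' = 09 00 00.
XOR each byte with 0x5c: 09⊕5c=55, 00⊕5c=5c, 00⊕5c=5c.

555c5c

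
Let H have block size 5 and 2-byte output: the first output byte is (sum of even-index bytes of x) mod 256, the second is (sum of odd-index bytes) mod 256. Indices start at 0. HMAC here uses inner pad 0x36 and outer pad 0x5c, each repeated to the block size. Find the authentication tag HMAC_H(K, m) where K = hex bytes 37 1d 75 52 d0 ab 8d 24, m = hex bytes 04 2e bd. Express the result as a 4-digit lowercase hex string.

0c97

Key hex bytes 37 1d 75 52 d0 ab 8d 24 is 8 bytes > B = 5, so hash it first: H(key) = 09 3e, then zero-pad to 5 bytes: K' = 09 3e 00 00 00.
K' ⊕ ipad = 3f 08 36 36 36.  K' ⊕ opad = 55 62 5c 5c 5c.
Inner input = (K'⊕ipad) ∥ m = 3f 08 36 36 36 ∥ 04 2e bd.
Inner hash: even-index sum = 217 mod 256 = 217; odd-index sum = 255 mod 256 = 255 → d9 ff.
Outer input = (K'⊕opad) ∥ inner = 55 62 5c 5c 5c ∥ d9 ff.
Outer hash (tag): even-index sum = 524 mod 256 = 12; odd-index sum = 407 mod 256 = 151 → 0c 97.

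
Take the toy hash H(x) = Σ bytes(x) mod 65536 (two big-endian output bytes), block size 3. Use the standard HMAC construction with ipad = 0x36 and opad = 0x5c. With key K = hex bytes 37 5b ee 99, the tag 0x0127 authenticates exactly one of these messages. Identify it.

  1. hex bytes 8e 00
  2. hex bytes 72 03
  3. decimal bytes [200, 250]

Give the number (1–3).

Key hex bytes 37 5b ee 99 is 4 bytes > B = 3, so hash it first: H(key) = 02 19, then zero-pad to 3 bytes: K' = 02 19 00.
K' ⊕ ipad = 34 2f 36; K' ⊕ opad = 5e 45 5c.
m1: inner = H(34 2f 36 8e 00) = 01 27; tag = H(5e 45 5c 01 27) = 0127 ← matches
m2: inner = H(34 2f 36 72 03) = 01 0e; tag = H(5e 45 5c 01 0e) = 010e
m3: inner = H(34 2f 36 c8 fa) = 02 5b; tag = H(5e 45 5c 02 5b) = 015c

1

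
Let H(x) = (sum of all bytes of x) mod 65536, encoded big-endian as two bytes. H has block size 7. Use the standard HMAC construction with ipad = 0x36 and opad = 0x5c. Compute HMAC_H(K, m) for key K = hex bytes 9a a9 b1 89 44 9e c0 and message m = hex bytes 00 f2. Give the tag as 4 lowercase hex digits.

Key hex bytes 9a a9 b1 89 44 9e c0 is exactly B = 7 bytes: K' = 9a a9 b1 89 44 9e c0.
K' ⊕ ipad = ac 9f 87 bf 72 a8 f6.  K' ⊕ opad = c6 f5 ed d5 18 c2 9c.
Inner input = (K'⊕ipad) ∥ m = ac 9f 87 bf 72 a8 f6 ∥ 00 f2.
Inner hash: sum = 172+159+135+191+114+168+246+0+242 = 1427 → 05 93.
Outer input = (K'⊕opad) ∥ inner = c6 f5 ed d5 18 c2 9c ∥ 05 93.
Outer hash (tag): sum = 198+245+237+213+24+194+156+5+147 = 1419 → 05 8b.

058b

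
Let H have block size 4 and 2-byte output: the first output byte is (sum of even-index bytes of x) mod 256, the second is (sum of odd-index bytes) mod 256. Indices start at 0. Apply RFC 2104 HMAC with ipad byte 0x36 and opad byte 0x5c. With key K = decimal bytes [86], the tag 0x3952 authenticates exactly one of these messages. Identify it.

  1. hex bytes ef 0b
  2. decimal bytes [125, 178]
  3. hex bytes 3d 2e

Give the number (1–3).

Key decimal bytes [86] = 56 is 1 byte ≤ B = 4; zero-pad to 4 bytes: K' = 56 00 00 00.
K' ⊕ ipad = 60 36 36 36; K' ⊕ opad = 0a 5c 5c 5c.
m1: inner = H(60 36 36 36 ef 0b) = 85 77; tag = H(0a 5c 5c 5c 85 77) = eb2f
m2: inner = H(60 36 36 36 7d b2) = 13 1e; tag = H(0a 5c 5c 5c 13 1e) = 79d6
m3: inner = H(60 36 36 36 3d 2e) = d3 9a; tag = H(0a 5c 5c 5c d3 9a) = 3952 ← matches

3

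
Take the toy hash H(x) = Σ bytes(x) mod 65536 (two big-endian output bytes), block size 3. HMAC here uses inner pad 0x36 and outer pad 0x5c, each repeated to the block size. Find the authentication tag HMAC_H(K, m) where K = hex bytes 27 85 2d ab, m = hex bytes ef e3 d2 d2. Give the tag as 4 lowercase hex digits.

022a

Key hex bytes 27 85 2d ab is 4 bytes > B = 3, so hash it first: H(key) = 01 84, then zero-pad to 3 bytes: K' = 01 84 00.
K' ⊕ ipad = 37 b2 36.  K' ⊕ opad = 5d d8 5c.
Inner input = (K'⊕ipad) ∥ m = 37 b2 36 ∥ ef e3 d2 d2.
Inner hash: sum = 55+178+54+239+227+210+210 = 1173 → 04 95.
Outer input = (K'⊕opad) ∥ inner = 5d d8 5c ∥ 04 95.
Outer hash (tag): sum = 93+216+92+4+149 = 554 → 02 2a.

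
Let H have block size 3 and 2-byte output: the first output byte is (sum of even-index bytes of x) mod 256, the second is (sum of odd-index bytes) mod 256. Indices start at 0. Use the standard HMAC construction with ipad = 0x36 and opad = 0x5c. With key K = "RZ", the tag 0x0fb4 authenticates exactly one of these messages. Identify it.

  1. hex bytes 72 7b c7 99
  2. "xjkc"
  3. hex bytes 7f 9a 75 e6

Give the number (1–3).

Key "RZ" = 52 5a is 2 bytes ≤ B = 3; zero-pad to 3 bytes: K' = 52 5a 00.
K' ⊕ ipad = 64 6c 36; K' ⊕ opad = 0e 06 5c.
m1: inner = H(64 6c 36 72 7b c7 99) = ae a5; tag = H(0e 06 5c ae a5) = 0fb4 ← matches
m2: inner = H(64 6c 36 78 6a 6b 63) = 67 4f; tag = H(0e 06 5c 67 4f) = b96d
m3: inner = H(64 6c 36 7f 9a 75 e6) = 1a 60; tag = H(0e 06 5c 1a 60) = ca20

1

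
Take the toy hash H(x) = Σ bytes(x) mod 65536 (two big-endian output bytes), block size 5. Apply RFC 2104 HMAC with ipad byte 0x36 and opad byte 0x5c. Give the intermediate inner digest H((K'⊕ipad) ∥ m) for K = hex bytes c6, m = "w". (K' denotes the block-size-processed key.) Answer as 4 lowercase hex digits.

Key hex bytes c6 is 1 byte ≤ B = 5; zero-pad to 5 bytes: K' = c6 00 00 00 00.
K' ⊕ ipad = f0 36 36 36 36.
Inner input = f0 36 36 36 36 ∥ 77.
Inner hash: sum = 240+54+54+54+54+119 = 575 → 02 3f.

023f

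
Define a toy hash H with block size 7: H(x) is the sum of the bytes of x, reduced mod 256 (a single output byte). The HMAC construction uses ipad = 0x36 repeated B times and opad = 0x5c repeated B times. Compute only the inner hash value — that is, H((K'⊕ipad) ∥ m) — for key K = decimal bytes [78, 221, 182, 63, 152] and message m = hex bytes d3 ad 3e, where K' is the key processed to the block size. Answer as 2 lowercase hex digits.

Key decimal bytes [78, 221, 182, 63, 152] = 4e dd b6 3f 98 is 5 bytes ≤ B = 7; zero-pad to 7 bytes: K' = 4e dd b6 3f 98 00 00.
K' ⊕ ipad = 78 eb 80 09 ae 36 36.
Inner input = 78 eb 80 09 ae 36 36 ∥ d3 ad 3e.
Inner hash: sum = 120+235+128+9+174+54+54+211+173+62 = 1220; mod 256 = 196 → c4.

c4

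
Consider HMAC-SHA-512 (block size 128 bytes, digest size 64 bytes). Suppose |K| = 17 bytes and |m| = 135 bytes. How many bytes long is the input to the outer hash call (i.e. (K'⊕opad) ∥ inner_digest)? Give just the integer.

192

Key is 17 ≤ 128 bytes, zero-padded: |K'| = 128.
Outer input = (K'⊕opad) ∥ H(inner) → 128 + 64 = 192 bytes.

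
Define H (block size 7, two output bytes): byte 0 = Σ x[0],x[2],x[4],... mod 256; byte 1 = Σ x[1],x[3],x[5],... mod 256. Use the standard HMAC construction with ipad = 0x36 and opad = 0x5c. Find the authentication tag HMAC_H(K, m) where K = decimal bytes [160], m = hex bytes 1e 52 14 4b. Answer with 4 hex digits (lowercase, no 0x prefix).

e4e9

Key decimal bytes [160] = a0 is 1 byte ≤ B = 7; zero-pad to 7 bytes: K' = a0 00 00 00 00 00 00.
K' ⊕ ipad = 96 36 36 36 36 36 36.  K' ⊕ opad = fc 5c 5c 5c 5c 5c 5c.
Inner input = (K'⊕ipad) ∥ m = 96 36 36 36 36 36 36 ∥ 1e 52 14 4b.
Inner hash: even-index sum = 469 mod 256 = 213; odd-index sum = 212 mod 256 = 212 → d5 d4.
Outer input = (K'⊕opad) ∥ inner = fc 5c 5c 5c 5c 5c 5c ∥ d5 d4.
Outer hash (tag): even-index sum = 740 mod 256 = 228; odd-index sum = 489 mod 256 = 233 → e4 e9.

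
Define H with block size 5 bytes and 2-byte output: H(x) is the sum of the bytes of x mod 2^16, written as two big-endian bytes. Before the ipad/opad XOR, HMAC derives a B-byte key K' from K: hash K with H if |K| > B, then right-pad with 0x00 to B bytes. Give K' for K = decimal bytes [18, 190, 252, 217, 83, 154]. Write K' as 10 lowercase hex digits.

|K| = 6 > B = 5, so first hash the key.
H(K): sum = 18+190+252+217+83+154 = 914 → 03 92.
Zero-pad H(K) = 03 92 to 5 bytes: K' = 03 92 00 00 00.

0392000000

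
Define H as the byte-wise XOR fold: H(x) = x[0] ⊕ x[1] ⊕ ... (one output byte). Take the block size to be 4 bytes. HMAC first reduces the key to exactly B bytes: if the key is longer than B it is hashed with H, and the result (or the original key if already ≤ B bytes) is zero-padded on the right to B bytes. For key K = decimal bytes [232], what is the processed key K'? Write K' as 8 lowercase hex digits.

Key decimal bytes [232] = e8 is 1 byte ≤ B = 4; zero-pad to 4 bytes: K' = e8 00 00 00.

e8000000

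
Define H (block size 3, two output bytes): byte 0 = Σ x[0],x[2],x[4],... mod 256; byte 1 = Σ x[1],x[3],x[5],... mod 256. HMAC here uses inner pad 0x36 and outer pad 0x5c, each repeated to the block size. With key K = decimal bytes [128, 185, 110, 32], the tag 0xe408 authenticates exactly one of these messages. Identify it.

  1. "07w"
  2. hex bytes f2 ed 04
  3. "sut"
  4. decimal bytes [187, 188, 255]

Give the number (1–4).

Key decimal bytes [128, 185, 110, 32] = 80 b9 6e 20 is 4 bytes > B = 3, so hash it first: H(key) = ee d9, then zero-pad to 3 bytes: K' = ee d9 00.
K' ⊕ ipad = d8 ef 36; K' ⊕ opad = b2 85 5c.
m1: inner = H(d8 ef 36 30 37 77) = 45 96; tag = H(b2 85 5c 45 96) = a4ca
m2: inner = H(d8 ef 36 f2 ed 04) = fb e5; tag = H(b2 85 5c fb e5) = f380
m3: inner = H(d8 ef 36 73 75 74) = 83 d6; tag = H(b2 85 5c 83 d6) = e408 ← matches
m4: inner = H(d8 ef 36 bb bc ff) = ca a9; tag = H(b2 85 5c ca a9) = b74f

3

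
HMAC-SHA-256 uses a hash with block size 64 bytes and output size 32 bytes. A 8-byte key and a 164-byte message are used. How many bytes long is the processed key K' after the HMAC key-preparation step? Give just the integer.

64

Key is 8 ≤ 64 bytes, zero-padded: |K'| = 64.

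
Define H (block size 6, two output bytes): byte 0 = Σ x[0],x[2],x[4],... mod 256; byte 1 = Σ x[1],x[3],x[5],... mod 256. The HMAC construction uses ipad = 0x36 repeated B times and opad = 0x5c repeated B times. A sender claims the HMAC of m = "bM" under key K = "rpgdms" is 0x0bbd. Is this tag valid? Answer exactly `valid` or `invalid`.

Key "rpgdms" = 72 70 67 64 6d 73 is exactly B = 6 bytes: K' = 72 70 67 64 6d 73.
K' ⊕ ipad = 44 46 51 52 5b 45; K' ⊕ opad = 2e 2c 3b 38 31 2f.
Inner hash: even-index sum = 338 mod 256 = 82; odd-index sum = 298 mod 256 = 42 → 52 2a.
Outer hash (recomputed tag): even-index sum = 236 mod 256 = 236; odd-index sum = 189 mod 256 = 189 → ec bd.
Recomputed tag = ecbd; claimed = 0bbd → mismatch.

invalid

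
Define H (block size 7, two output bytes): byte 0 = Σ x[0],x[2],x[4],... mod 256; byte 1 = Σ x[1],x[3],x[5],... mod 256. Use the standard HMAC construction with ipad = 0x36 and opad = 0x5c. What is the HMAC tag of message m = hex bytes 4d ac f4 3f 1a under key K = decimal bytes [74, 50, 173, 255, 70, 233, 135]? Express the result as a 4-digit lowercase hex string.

03e9

Key decimal bytes [74, 50, 173, 255, 70, 233, 135] = 4a 32 ad ff 46 e9 87 is exactly B = 7 bytes: K' = 4a 32 ad ff 46 e9 87.
K' ⊕ ipad = 7c 04 9b c9 70 df b1.  K' ⊕ opad = 16 6e f1 a3 1a b5 db.
Inner input = (K'⊕ipad) ∥ m = 7c 04 9b c9 70 df b1 ∥ 4d ac f4 3f 1a.
Inner hash: even-index sum = 803 mod 256 = 35; odd-index sum = 775 mod 256 = 7 → 23 07.
Outer input = (K'⊕opad) ∥ inner = 16 6e f1 a3 1a b5 db ∥ 23 07.
Outer hash (tag): even-index sum = 515 mod 256 = 3; odd-index sum = 489 mod 256 = 233 → 03 e9.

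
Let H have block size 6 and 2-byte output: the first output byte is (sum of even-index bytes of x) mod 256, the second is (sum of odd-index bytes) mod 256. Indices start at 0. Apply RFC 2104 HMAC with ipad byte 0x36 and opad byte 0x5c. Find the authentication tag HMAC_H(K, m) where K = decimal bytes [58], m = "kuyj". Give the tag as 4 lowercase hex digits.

7a95

Key decimal bytes [58] = 3a is 1 byte ≤ B = 6; zero-pad to 6 bytes: K' = 3a 00 00 00 00 00.
K' ⊕ ipad = 0c 36 36 36 36 36.  K' ⊕ opad = 66 5c 5c 5c 5c 5c.
Inner input = (K'⊕ipad) ∥ m = 0c 36 36 36 36 36 ∥ 6b 75 79 6a.
Inner hash: even-index sum = 348 mod 256 = 92; odd-index sum = 385 mod 256 = 129 → 5c 81.
Outer input = (K'⊕opad) ∥ inner = 66 5c 5c 5c 5c 5c ∥ 5c 81.
Outer hash (tag): even-index sum = 378 mod 256 = 122; odd-index sum = 405 mod 256 = 149 → 7a 95.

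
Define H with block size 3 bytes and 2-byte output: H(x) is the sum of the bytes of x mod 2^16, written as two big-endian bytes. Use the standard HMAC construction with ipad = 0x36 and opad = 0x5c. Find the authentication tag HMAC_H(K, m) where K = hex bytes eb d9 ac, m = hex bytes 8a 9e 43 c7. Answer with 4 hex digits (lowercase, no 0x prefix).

02c8

Key hex bytes eb d9 ac is exactly B = 3 bytes: K' = eb d9 ac.
K' ⊕ ipad = dd ef 9a.  K' ⊕ opad = b7 85 f0.
Inner input = (K'⊕ipad) ∥ m = dd ef 9a ∥ 8a 9e 43 c7.
Inner hash: sum = 221+239+154+138+158+67+199 = 1176 → 04 98.
Outer input = (K'⊕opad) ∥ inner = b7 85 f0 ∥ 04 98.
Outer hash (tag): sum = 183+133+240+4+152 = 712 → 02 c8.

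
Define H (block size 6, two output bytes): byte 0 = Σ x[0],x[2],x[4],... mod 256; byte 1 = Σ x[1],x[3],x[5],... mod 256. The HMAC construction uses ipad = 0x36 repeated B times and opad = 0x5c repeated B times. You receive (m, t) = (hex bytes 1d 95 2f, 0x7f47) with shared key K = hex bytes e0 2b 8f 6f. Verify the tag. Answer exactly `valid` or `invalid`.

Key hex bytes e0 2b 8f 6f is 4 bytes ≤ B = 6; zero-pad to 6 bytes: K' = e0 2b 8f 6f 00 00.
K' ⊕ ipad = d6 1d b9 59 36 36; K' ⊕ opad = bc 77 d3 33 5c 5c.
Inner hash: even-index sum = 529 mod 256 = 17; odd-index sum = 321 mod 256 = 65 → 11 41.
Outer hash (recomputed tag): even-index sum = 508 mod 256 = 252; odd-index sum = 327 mod 256 = 71 → fc 47.
Recomputed tag = fc47; claimed = 7f47 → mismatch.

invalid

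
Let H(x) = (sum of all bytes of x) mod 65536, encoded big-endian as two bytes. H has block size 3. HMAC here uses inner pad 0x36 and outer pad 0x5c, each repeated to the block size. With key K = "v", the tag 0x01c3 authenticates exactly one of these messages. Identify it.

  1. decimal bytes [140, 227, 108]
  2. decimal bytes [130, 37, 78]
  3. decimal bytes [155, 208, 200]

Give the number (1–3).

Key "v" = 76 is 1 byte ≤ B = 3; zero-pad to 3 bytes: K' = 76 00 00.
K' ⊕ ipad = 40 36 36; K' ⊕ opad = 2a 5c 5c.
m1: inner = H(40 36 36 8c e3 6c) = 02 87; tag = H(2a 5c 5c 02 87) = 016b
m2: inner = H(40 36 36 82 25 4e) = 01 a1; tag = H(2a 5c 5c 01 a1) = 0184
m3: inner = H(40 36 36 9b d0 c8) = 02 df; tag = H(2a 5c 5c 02 df) = 01c3 ← matches

3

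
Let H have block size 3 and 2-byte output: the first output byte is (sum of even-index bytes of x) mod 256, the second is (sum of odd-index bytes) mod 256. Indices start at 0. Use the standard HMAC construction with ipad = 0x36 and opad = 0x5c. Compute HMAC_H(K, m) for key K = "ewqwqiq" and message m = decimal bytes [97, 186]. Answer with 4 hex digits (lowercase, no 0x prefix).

Key "ewqwqiq" = 65 77 71 77 71 69 71 is 7 bytes > B = 3, so hash it first: H(key) = b8 57, then zero-pad to 3 bytes: K' = b8 57 00.
K' ⊕ ipad = 8e 61 36.  K' ⊕ opad = e4 0b 5c.
Inner input = (K'⊕ipad) ∥ m = 8e 61 36 ∥ 61 ba.
Inner hash: even-index sum = 382 mod 256 = 126; odd-index sum = 194 mod 256 = 194 → 7e c2.
Outer input = (K'⊕opad) ∥ inner = e4 0b 5c ∥ 7e c2.
Outer hash (tag): even-index sum = 514 mod 256 = 2; odd-index sum = 137 mod 256 = 137 → 02 89.

0289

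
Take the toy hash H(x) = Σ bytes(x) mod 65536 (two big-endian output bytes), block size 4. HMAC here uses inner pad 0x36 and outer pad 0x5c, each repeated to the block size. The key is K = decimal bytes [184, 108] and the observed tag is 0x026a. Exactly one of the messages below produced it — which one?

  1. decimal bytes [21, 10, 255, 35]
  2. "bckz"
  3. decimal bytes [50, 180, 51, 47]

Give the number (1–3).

3

Key decimal bytes [184, 108] = b8 6c is 2 bytes ≤ B = 4; zero-pad to 4 bytes: K' = b8 6c 00 00.
K' ⊕ ipad = 8e 5a 36 36; K' ⊕ opad = e4 30 5c 5c.
m1: inner = H(8e 5a 36 36 15 0a ff 23) = 02 95; tag = H(e4 30 5c 5c 02 95) = 0263
m2: inner = H(8e 5a 36 36 62 63 6b 7a) = 02 fe; tag = H(e4 30 5c 5c 02 fe) = 02cc
m3: inner = H(8e 5a 36 36 32 b4 33 2f) = 02 9c; tag = H(e4 30 5c 5c 02 9c) = 026a ← matches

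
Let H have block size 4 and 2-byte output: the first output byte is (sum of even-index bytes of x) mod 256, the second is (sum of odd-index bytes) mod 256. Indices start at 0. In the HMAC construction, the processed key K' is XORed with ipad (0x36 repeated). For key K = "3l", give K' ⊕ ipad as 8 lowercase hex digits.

Key "3l" = 33 6c is 2 bytes ≤ B = 4; zero-pad to 4 bytes: K' = 33 6c 00 00.
XOR each byte with 0x36: 33⊕36=05, 6c⊕36=5a, 00⊕36=36, 00⊕36=36.

055a3636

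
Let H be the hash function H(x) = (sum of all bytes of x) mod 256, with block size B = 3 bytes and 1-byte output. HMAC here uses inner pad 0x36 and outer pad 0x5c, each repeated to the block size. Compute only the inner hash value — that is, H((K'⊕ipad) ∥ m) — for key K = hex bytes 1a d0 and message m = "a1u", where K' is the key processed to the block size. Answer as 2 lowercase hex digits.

4f

Key hex bytes 1a d0 is 2 bytes ≤ B = 3; zero-pad to 3 bytes: K' = 1a d0 00.
K' ⊕ ipad = 2c e6 36.
Inner input = 2c e6 36 ∥ 61 31 75.
Inner hash: sum = 44+230+54+97+49+117 = 591; mod 256 = 79 → 4f.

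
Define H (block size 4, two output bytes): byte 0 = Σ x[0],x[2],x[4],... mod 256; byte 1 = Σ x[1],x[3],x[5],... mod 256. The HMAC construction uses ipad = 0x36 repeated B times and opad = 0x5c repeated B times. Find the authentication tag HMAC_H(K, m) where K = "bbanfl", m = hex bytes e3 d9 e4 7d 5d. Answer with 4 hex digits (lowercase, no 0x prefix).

4a52

Key "bbanfl" = 62 62 61 6e 66 6c is 6 bytes > B = 4, so hash it first: H(key) = 29 3c, then zero-pad to 4 bytes: K' = 29 3c 00 00.
K' ⊕ ipad = 1f 0a 36 36.  K' ⊕ opad = 75 60 5c 5c.
Inner input = (K'⊕ipad) ∥ m = 1f 0a 36 36 ∥ e3 d9 e4 7d 5d.
Inner hash: even-index sum = 633 mod 256 = 121; odd-index sum = 406 mod 256 = 150 → 79 96.
Outer input = (K'⊕opad) ∥ inner = 75 60 5c 5c ∥ 79 96.
Outer hash (tag): even-index sum = 330 mod 256 = 74; odd-index sum = 338 mod 256 = 82 → 4a 52.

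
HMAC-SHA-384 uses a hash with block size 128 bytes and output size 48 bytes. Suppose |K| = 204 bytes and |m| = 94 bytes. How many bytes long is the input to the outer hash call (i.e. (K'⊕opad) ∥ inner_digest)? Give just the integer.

176

Key is 204 > 128 bytes, so it is hashed to 48 bytes then zero-padded to 128: |K'| = 128.
Outer input = (K'⊕opad) ∥ H(inner) → 128 + 48 = 176 bytes.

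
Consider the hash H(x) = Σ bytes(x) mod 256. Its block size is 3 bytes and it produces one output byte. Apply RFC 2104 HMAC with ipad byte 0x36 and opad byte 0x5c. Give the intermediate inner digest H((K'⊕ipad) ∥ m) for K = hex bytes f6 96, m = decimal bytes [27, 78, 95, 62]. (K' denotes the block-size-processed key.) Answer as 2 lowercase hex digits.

Key hex bytes f6 96 is 2 bytes ≤ B = 3; zero-pad to 3 bytes: K' = f6 96 00.
K' ⊕ ipad = c0 a0 36.
Inner input = c0 a0 36 ∥ 1b 4e 5f 3e.
Inner hash: sum = 192+160+54+27+78+95+62 = 668; mod 256 = 156 → 9c.

9c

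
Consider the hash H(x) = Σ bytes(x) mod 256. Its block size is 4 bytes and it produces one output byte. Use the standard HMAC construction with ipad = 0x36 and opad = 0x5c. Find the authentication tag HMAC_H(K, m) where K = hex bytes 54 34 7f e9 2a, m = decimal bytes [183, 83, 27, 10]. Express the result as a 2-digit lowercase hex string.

Key hex bytes 54 34 7f e9 2a is 5 bytes > B = 4, so hash it first: H(key) = 1a, then zero-pad to 4 bytes: K' = 1a 00 00 00.
K' ⊕ ipad = 2c 36 36 36.  K' ⊕ opad = 46 5c 5c 5c.
Inner input = (K'⊕ipad) ∥ m = 2c 36 36 36 ∥ b7 53 1b 0a.
Inner hash: sum = 44+54+54+54+183+83+27+10 = 509; mod 256 = 253 → fd.
Outer input = (K'⊕opad) ∥ inner = 46 5c 5c 5c ∥ fd.
Outer hash (tag): sum = 70+92+92+92+253 = 599; mod 256 = 87 → 57.

57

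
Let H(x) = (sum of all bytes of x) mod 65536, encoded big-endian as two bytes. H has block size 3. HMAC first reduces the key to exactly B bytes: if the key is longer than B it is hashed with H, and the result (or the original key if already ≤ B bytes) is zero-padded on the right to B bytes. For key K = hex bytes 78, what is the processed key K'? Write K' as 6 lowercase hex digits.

Key hex bytes 78 is 1 byte ≤ B = 3; zero-pad to 3 bytes: K' = 78 00 00.

780000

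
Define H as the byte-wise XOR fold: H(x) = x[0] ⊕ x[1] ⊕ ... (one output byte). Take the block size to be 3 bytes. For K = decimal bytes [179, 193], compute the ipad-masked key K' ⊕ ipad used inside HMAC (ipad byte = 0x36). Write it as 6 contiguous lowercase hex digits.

Key decimal bytes [179, 193] = b3 c1 is 2 bytes ≤ B = 3; zero-pad to 3 bytes: K' = b3 c1 00.
XOR each byte with 0x36: b3⊕36=85, c1⊕36=f7, 00⊕36=36.

85f736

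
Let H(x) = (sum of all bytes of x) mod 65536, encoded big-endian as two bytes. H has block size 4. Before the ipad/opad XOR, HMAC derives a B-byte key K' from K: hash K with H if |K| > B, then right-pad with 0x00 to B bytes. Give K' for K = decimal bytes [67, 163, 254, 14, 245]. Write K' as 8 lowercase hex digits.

|K| = 5 > B = 4, so first hash the key.
H(K): sum = 67+163+254+14+245 = 743 → 02 e7.
Zero-pad H(K) = 02 e7 to 4 bytes: K' = 02 e7 00 00.

02e70000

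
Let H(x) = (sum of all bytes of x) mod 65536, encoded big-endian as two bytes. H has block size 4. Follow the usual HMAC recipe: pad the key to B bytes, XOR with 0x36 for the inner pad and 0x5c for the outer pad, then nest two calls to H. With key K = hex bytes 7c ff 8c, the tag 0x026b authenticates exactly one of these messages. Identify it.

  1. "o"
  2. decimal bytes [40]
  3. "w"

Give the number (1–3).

3

Key hex bytes 7c ff 8c is 3 bytes ≤ B = 4; zero-pad to 4 bytes: K' = 7c ff 8c 00.
K' ⊕ ipad = 4a c9 ba 36; K' ⊕ opad = 20 a3 d0 5c.
m1: inner = H(4a c9 ba 36 6f) = 02 72; tag = H(20 a3 d0 5c 02 72) = 0263
m2: inner = H(4a c9 ba 36 28) = 02 2b; tag = H(20 a3 d0 5c 02 2b) = 021c
m3: inner = H(4a c9 ba 36 77) = 02 7a; tag = H(20 a3 d0 5c 02 7a) = 026b ← matches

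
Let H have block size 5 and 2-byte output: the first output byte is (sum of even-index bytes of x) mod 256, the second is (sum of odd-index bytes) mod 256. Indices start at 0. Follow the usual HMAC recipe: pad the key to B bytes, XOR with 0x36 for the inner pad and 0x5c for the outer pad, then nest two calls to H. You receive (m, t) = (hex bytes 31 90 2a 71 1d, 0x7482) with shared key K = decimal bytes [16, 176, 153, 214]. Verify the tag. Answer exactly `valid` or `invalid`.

Key decimal bytes [16, 176, 153, 214] = 10 b0 99 d6 is 4 bytes ≤ B = 5; zero-pad to 5 bytes: K' = 10 b0 99 d6 00.
K' ⊕ ipad = 26 86 af e0 36; K' ⊕ opad = 4c ec c5 8a 5c.
Inner hash: even-index sum = 524 mod 256 = 12; odd-index sum = 478 mod 256 = 222 → 0c de.
Outer hash (recomputed tag): even-index sum = 587 mod 256 = 75; odd-index sum = 386 mod 256 = 130 → 4b 82.
Recomputed tag = 4b82; claimed = 7482 → mismatch.

invalid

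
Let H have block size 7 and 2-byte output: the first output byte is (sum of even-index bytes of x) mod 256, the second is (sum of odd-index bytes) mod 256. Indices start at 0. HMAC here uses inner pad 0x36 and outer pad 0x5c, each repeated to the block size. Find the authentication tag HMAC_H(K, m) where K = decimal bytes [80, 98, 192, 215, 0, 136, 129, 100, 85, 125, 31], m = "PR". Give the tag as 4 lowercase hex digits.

bddd

Key decimal bytes [80, 98, 192, 215, 0, 136, 129, 100, 85, 125, 31] = 50 62 c0 d7 00 88 81 64 55 7d 1f is 11 bytes > B = 7, so hash it first: H(key) = 05 a2, then zero-pad to 7 bytes: K' = 05 a2 00 00 00 00 00.
K' ⊕ ipad = 33 94 36 36 36 36 36.  K' ⊕ opad = 59 fe 5c 5c 5c 5c 5c.
Inner input = (K'⊕ipad) ∥ m = 33 94 36 36 36 36 36 ∥ 50 52.
Inner hash: even-index sum = 295 mod 256 = 39; odd-index sum = 336 mod 256 = 80 → 27 50.
Outer input = (K'⊕opad) ∥ inner = 59 fe 5c 5c 5c 5c 5c ∥ 27 50.
Outer hash (tag): even-index sum = 445 mod 256 = 189; odd-index sum = 477 mod 256 = 221 → bd dd.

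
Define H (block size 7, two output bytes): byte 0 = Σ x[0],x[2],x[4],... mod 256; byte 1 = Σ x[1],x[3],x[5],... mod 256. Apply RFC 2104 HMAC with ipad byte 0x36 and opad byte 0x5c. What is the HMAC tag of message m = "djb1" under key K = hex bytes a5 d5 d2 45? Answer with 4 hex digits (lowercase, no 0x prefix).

Key hex bytes a5 d5 d2 45 is 4 bytes ≤ B = 7; zero-pad to 7 bytes: K' = a5 d5 d2 45 00 00 00.
K' ⊕ ipad = 93 e3 e4 73 36 36 36.  K' ⊕ opad = f9 89 8e 19 5c 5c 5c.
Inner input = (K'⊕ipad) ∥ m = 93 e3 e4 73 36 36 36 ∥ 64 6a 62 31.
Inner hash: even-index sum = 638 mod 256 = 126; odd-index sum = 594 mod 256 = 82 → 7e 52.
Outer input = (K'⊕opad) ∥ inner = f9 89 8e 19 5c 5c 5c ∥ 7e 52.
Outer hash (tag): even-index sum = 657 mod 256 = 145; odd-index sum = 380 mod 256 = 124 → 91 7c.

917c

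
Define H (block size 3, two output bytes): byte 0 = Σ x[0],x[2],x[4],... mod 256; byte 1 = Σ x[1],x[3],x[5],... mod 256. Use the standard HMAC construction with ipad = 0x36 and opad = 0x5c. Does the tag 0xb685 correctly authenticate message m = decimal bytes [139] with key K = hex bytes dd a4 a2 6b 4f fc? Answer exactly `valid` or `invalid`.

valid

Key hex bytes dd a4 a2 6b 4f fc is 6 bytes > B = 3, so hash it first: H(key) = ce 0b, then zero-pad to 3 bytes: K' = ce 0b 00.
K' ⊕ ipad = f8 3d 36; K' ⊕ opad = 92 57 5c.
Inner hash: even-index sum = 302 mod 256 = 46; odd-index sum = 200 mod 256 = 200 → 2e c8.
Outer hash (recomputed tag): even-index sum = 438 mod 256 = 182; odd-index sum = 133 mod 256 = 133 → b6 85.
Recomputed tag = b685; claimed = b685 → match.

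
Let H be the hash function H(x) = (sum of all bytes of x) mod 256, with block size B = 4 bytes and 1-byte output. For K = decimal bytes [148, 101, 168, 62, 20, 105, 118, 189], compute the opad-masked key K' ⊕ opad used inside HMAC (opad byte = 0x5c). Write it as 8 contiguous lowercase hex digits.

Key decimal bytes [148, 101, 168, 62, 20, 105, 118, 189] = 94 65 a8 3e 14 69 76 bd is 8 bytes > B = 4, so hash it first: H(key) = 8f, then zero-pad to 4 bytes: K' = 8f 00 00 00.
XOR each byte with 0x5c: 8f⊕5c=d3, 00⊕5c=5c, 00⊕5c=5c, 00⊕5c=5c.

d35c5c5c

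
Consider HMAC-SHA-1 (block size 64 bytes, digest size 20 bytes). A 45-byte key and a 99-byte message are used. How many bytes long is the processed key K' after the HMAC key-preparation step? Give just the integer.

Key is 45 ≤ 64 bytes, zero-padded: |K'| = 64.

64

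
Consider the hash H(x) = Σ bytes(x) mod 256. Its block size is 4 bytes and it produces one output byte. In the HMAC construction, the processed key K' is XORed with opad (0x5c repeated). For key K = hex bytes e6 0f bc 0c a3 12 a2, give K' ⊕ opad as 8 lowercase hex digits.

Key hex bytes e6 0f bc 0c a3 12 a2 is 7 bytes > B = 4, so hash it first: H(key) = 14, then zero-pad to 4 bytes: K' = 14 00 00 00.
XOR each byte with 0x5c: 14⊕5c=48, 00⊕5c=5c, 00⊕5c=5c, 00⊕5c=5c.

485c5c5c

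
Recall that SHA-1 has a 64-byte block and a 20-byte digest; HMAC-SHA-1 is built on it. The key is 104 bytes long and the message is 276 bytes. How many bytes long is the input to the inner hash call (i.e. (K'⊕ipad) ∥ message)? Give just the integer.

Key is 104 > 64 bytes, so it is hashed to 20 bytes then zero-padded to 64: |K'| = 64.
Inner input = (K'⊕ipad) ∥ m → 64 + 276 = 340 bytes.

340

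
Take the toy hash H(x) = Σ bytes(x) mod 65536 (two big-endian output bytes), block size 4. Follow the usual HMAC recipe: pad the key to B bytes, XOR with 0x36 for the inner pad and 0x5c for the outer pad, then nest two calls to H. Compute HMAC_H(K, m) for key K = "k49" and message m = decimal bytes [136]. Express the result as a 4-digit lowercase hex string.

Key "k49" = 6b 34 39 is 3 bytes ≤ B = 4; zero-pad to 4 bytes: K' = 6b 34 39 00.
K' ⊕ ipad = 5d 02 0f 36.  K' ⊕ opad = 37 68 65 5c.
Inner input = (K'⊕ipad) ∥ m = 5d 02 0f 36 ∥ 88.
Inner hash: sum = 93+2+15+54+136 = 300 → 01 2c.
Outer input = (K'⊕opad) ∥ inner = 37 68 65 5c ∥ 01 2c.
Outer hash (tag): sum = 55+104+101+92+1+44 = 397 → 01 8d.

018d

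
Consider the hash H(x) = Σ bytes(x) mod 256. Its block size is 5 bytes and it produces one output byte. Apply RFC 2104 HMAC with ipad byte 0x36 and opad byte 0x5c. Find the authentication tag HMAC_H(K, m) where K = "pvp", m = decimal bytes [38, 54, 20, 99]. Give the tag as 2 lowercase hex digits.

Key "pvp" = 70 76 70 is 3 bytes ≤ B = 5; zero-pad to 5 bytes: K' = 70 76 70 00 00.
K' ⊕ ipad = 46 40 46 36 36.  K' ⊕ opad = 2c 2a 2c 5c 5c.
Inner input = (K'⊕ipad) ∥ m = 46 40 46 36 36 ∥ 26 36 14 63.
Inner hash: sum = 70+64+70+54+54+38+54+20+99 = 523; mod 256 = 11 → 0b.
Outer input = (K'⊕opad) ∥ inner = 2c 2a 2c 5c 5c ∥ 0b.
Outer hash (tag): sum = 44+42+44+92+92+11 = 325; mod 256 = 69 → 45.

45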